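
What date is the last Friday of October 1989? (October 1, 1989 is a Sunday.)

October 27, 1989

October 1989 begins on a Sunday, so the first Friday is October 6 (5 days later).
October 1989 has 31 days. Adding weeks: 6, 13, 20, 27 — the last one ≤ 31 is the 27th.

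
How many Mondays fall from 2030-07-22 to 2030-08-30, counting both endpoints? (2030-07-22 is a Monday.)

2030-07-22 is a Monday; the first Monday on or after it is 2030-07-22.
From 2030-07-22 to 2030-08-30: 9 + 30 = 39 days (rest of July, August).
39 ÷ 7 = 5 full weeks with remainder 4, so 5 more Mondays after the first → 6.

6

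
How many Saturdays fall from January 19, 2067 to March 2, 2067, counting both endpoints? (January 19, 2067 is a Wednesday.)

6

January 19, 2067 is a Wednesday; the first Saturday on or after it is January 22, 2067 (3 days later).
From January 22, 2067 to March 2, 2067: 9 + 28 + 2 = 39 days (rest of January, February, March).
39 ÷ 7 = 5 full weeks with remainder 4, so 5 more Saturdays after the first → 6.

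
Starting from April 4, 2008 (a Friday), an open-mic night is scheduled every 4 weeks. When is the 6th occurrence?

The 6th occurrence is 5 intervals after the first: 5 × 28 = 140 days after April 4, 2008.
April has 30 days — 26 days to the end of April leaves 114.
May has 31 days (83 left).
June has 30 days (53 left).
July has 31 days (22 left).
22 days into August → August 22, 2008.

August 22, 2008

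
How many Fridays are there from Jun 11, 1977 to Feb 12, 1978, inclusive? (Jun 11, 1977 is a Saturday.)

35

Jun 11, 1977 is a Saturday; the first Friday on or after it is Jun 17, 1977 (6 days later).
From Jun 17, 1977 to Feb 12, 1978: 13 + 31 + 31 + 30 + 31 + 30 + 31 + 31 + 12 = 240 days (rest of Jun, Jul, Aug, Sep, Oct, Nov, Dec, Jan, Feb).
240 ÷ 7 = 34 full weeks with remainder 2, so 34 more Fridays after the first → 35.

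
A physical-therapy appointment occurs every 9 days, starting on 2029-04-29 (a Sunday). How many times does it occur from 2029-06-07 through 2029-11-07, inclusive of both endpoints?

17

Occurrences land 9·i days after 2029-04-29 for i = 0, 1, 2, …
2029-06-07 is 39 days after the start; 39 ÷ 9 = 4 remainder 3; since the remainder is 3, round up to i = 5. First occurrence in the window: #6 on 2029-06-13 (5×9 = 45 days in).
2029-11-07 is 192 days after the start; 192 ÷ 9 = 21 remainder 3. Last occurrence in the window: #22 on 2029-11-04.
Occurrences #6 through #22: 17 in total.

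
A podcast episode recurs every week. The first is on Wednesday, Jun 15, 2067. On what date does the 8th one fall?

Aug 3, 2067

The 8th occurrence is 7 intervals after the first: 7 × 7 = 49 days after Jun 15, 2067.
Jun has 30 days — 15 days to the end of Jun leaves 34.
Jul has 31 days (3 left).
3 days into Aug → Aug 3, 2067.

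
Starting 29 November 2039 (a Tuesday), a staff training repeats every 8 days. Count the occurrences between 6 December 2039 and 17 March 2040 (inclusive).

Occurrences land 8·i days after 29 November 2039 for i = 0, 1, 2, …
6 December 2039 is 7 days after the start; 7 ÷ 8 = 0 remainder 7; since the remainder is 7, round up to i = 1. First occurrence in the window: #2 on 7 December 2039 (1×8 = 8 days in).
17 March 2040 is 109 days after the start; 109 ÷ 8 = 13 remainder 5. Last occurrence in the window: #14 on 12 March 2040.
Occurrences #2 through #14: 13 in total.

13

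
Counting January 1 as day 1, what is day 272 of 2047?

January has 31 days (272 − 31 = 241 remain).
February has 28 days (241 − 28 = 213 remain).
March has 31 days (213 − 31 = 182 remain).
April has 30 days (182 − 30 = 152 remain).
May has 31 days (152 − 31 = 121 remain).
June has 30 days (121 − 30 = 91 remain).
July has 31 days (91 − 31 = 60 remain).
August has 31 days (60 − 31 = 29 remain).
29 into September → September 29.

2047-09-29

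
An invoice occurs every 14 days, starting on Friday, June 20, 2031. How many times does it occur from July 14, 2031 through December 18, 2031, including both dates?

Occurrences land 14·i days after June 20, 2031 for i = 0, 1, 2, …
July 14, 2031 is 24 days after the start; 24 ÷ 14 = 1 remainder 10; since the remainder is 10, round up to i = 2. First occurrence in the window: #3 on July 18, 2031 (2×14 = 28 days in).
December 18, 2031 is 181 days after the start; 181 ÷ 14 = 12 remainder 13. Last occurrence in the window: #13 on December 5, 2031.
Occurrences #3 through #13: 11 in total.

11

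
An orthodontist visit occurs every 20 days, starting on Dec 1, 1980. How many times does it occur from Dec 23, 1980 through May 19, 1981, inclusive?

7

Occurrences land 20·i days after Dec 1, 1980 for i = 0, 1, 2, …
Dec 23, 1980 is 22 days after the start; 22 ÷ 20 = 1 remainder 2; since the remainder is 2, round up to i = 2. First occurrence in the window: #3 on Jan 10, 1981 (2×20 = 40 days in).
May 19, 1981 is 169 days after the start; 169 ÷ 20 = 8 remainder 9. Last occurrence in the window: #9 on May 10, 1981.
Occurrences #3 through #9: 7 in total.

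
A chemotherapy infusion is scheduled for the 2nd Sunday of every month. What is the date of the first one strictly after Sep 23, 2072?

Sep 2072 starts on a Thursday; its first Sunday is the 4th, so the 2nd Sunday is the 11th — Sep 11, 2072.
That is not after Sep 23, 2072, so look at Oct 2072.
Oct 2072 starts on a Saturday; its first Sunday is the 2nd, so the 2nd Sunday is the 9th — Oct 9, 2072.

Oct 9, 2072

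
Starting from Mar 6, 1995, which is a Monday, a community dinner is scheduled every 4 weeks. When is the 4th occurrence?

May 29, 1995

The 4th occurrence is 3 intervals after the first: 3 × 28 = 84 days after Mar 6, 1995.
Mar has 31 days — 25 days to the end of Mar leaves 59.
Apr has 30 days (29 left).
29 days into May → May 29, 1995.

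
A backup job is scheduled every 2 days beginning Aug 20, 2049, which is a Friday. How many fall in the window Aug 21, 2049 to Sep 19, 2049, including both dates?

15

Occurrences land 2·i days after Aug 20, 2049 for i = 0, 1, 2, …
Aug 21, 2049 is 1 day after the start; 1 ÷ 2 = 0 remainder 1; since the remainder is 1, round up to i = 1. First occurrence in the window: #2 on Aug 22, 2049 (1×2 = 2 days in).
Sep 19, 2049 is 30 days after the start; 30 ÷ 2 = 15 remainder 0. Last occurrence in the window: #16 on Sep 19, 2049.
Occurrences #2 through #16: 15 in total.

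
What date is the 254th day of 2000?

10 September 2000

January has 31 days (254 − 31 = 223 remain).
February has 29 days (223 − 29 = 194 remain).
March has 31 days (194 − 31 = 163 remain).
April has 30 days (163 − 30 = 133 remain).
May has 31 days (133 − 31 = 102 remain).
June has 30 days (102 − 30 = 72 remain).
July has 31 days (72 − 31 = 41 remain).
August has 31 days (41 − 31 = 10 remain).
10 into September → September 10.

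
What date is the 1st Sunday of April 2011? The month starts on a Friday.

April 2011 begins on a Friday, so the first Sunday is April 3 (2 days later).

3 April 2011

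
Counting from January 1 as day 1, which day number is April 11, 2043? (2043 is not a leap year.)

101

Days in months before April: 31 + 28 + 31 = 90.
Plus 11 days into April → day 101.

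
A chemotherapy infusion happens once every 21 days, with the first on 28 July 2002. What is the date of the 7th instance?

The 7th occurrence is 6 intervals after the first: 6 × 21 = 126 days after 28 July 2002.
July has 31 days — 3 days to the end of July leaves 123.
August has 31 days (92 left).
September has 30 days (62 left).
October has 31 days (31 left).
November has 30 days (1 left).
1 day into December → 1 December 2002.

1 December 2002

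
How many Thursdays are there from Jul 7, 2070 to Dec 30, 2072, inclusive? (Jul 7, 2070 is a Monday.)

130

Jul 7, 2070 is a Monday; the first Thursday on or after it is Jul 10, 2070 (3 days later).
From Jul 10, 2070 to Dec 30, 2072: 174 + 365 + 365 = 904 days (rest of 2070, 2071, to Dec 30, 2072 in 2072).
904 ÷ 7 = 129 full weeks with remainder 1, so 129 more Thursdays after the first → 130.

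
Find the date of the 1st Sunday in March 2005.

March 2005 begins on a Tuesday, so the first Sunday is March 6 (5 days later).

2005-03-06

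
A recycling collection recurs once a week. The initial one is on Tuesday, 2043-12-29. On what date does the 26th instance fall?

2044-06-21

The 26th occurrence is 25 intervals after the first: 25 × 7 = 175 days after 2043-12-29.
December has 31 days — 2 days to the end of December leaves 173.
January has 31 days (142 left).
February has 29 days (113 left).
March has 31 days (82 left).
April has 30 days (52 left).
May has 31 days (21 left).
21 days into June → 2044-06-21.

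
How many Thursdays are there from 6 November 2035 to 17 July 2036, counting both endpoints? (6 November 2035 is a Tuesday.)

6 November 2035 is a Tuesday; the first Thursday on or after it is 8 November 2035 (2 days later).
From 8 November 2035 to 17 July 2036: 22 + 31 + 31 + 29 + 31 + 30 + 31 + 30 + 17 = 252 days (rest of November, December, January, February, March, April, May, June, July).
252 ÷ 7 = 36 full weeks with remainder 0, so 36 more Thursdays after the first → 37.

37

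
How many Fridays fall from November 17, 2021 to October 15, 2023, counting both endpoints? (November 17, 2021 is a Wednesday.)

November 17, 2021 is a Wednesday; the first Friday on or after it is November 19, 2021 (2 days later).
From November 19, 2021 to October 15, 2023: 42 + 365 + 288 = 695 days (rest of 2021, 2022, to October 15, 2023 in 2023).
695 ÷ 7 = 99 full weeks with remainder 2, so 99 more Fridays after the first → 100.

100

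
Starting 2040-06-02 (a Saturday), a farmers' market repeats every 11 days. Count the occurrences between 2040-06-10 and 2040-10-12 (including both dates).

12

Occurrences land 11·i days after 2040-06-02 for i = 0, 1, 2, …
2040-06-10 is 8 days after the start; 8 ÷ 11 = 0 remainder 8; since the remainder is 8, round up to i = 1. First occurrence in the window: #2 on 2040-06-13 (1×11 = 11 days in).
2040-10-12 is 132 days after the start; 132 ÷ 11 = 12 remainder 0. Last occurrence in the window: #13 on 2040-10-12.
Occurrences #2 through #13: 12 in total.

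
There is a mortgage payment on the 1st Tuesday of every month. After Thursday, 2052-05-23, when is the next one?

May 2052 starts on a Wednesday, so its 1st Tuesday is 2052-05-07 (6 days in).
That is not after 2052-05-23, so look at June 2052.
June 2052 starts on a Saturday, so its 1st Tuesday is 2052-06-04 (3 days in).

2052-06-04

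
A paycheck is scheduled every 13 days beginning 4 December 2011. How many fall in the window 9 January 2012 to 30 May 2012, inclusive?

Occurrences land 13·i days after 4 December 2011 for i = 0, 1, 2, …
9 January 2012 is 36 days after the start; 36 ÷ 13 = 2 remainder 10; since the remainder is 10, round up to i = 3. First occurrence in the window: #4 on 12 January 2012 (3×13 = 39 days in).
30 May 2012 is 178 days after the start; 178 ÷ 13 = 13 remainder 9. Last occurrence in the window: #14 on 21 May 2012.
Occurrences #4 through #14: 11 in total.

11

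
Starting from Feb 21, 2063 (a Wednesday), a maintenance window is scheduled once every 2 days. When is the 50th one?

The 50th occurrence is 49 intervals after the first: 49 × 2 = 98 days after Feb 21, 2063.
Feb has 28 days — 7 days to the end of Feb leaves 91.
Mar has 31 days (60 left).
Apr has 30 days (30 left).
30 days into May → May 30, 2063.

May 30, 2063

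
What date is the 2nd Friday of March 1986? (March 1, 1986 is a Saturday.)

March 14, 1986

March 1986 begins on a Saturday, so the first Friday is March 7 (6 days later).
The 2nd Friday is 1 weeks later: 7 + 7 = 14.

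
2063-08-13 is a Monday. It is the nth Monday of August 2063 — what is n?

2nd

Day 13 falls in week ⌈13/7⌉ of the month.
Days 1–7 hold the 1st Monday, 8–14 the 2nd, 15–21 the 3rd, 22–28 the 4th, 29–31 the 5th.
13 is in the range for the 2nd.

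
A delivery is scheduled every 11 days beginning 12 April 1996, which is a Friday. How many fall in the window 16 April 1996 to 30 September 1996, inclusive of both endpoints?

Occurrences land 11·i days after 12 April 1996 for i = 0, 1, 2, …
16 April 1996 is 4 days after the start; 4 ÷ 11 = 0 remainder 4; since the remainder is 4, round up to i = 1. First occurrence in the window: #2 on 23 April 1996 (1×11 = 11 days in).
30 September 1996 is 171 days after the start; 171 ÷ 11 = 15 remainder 6. Last occurrence in the window: #16 on 24 September 1996.
Occurrences #2 through #16: 15 in total.

15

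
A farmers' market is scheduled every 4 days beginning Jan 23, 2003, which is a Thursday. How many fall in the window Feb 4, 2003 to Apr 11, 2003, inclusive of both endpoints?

Occurrences land 4·i days after Jan 23, 2003 for i = 0, 1, 2, …
Feb 4, 2003 is 12 days after the start; 12 ÷ 4 = 3 remainder 0. First occurrence in the window: #4 on Feb 4, 2003 (3×4 = 12 days in).
Apr 11, 2003 is 78 days after the start; 78 ÷ 4 = 19 remainder 2. Last occurrence in the window: #20 on Apr 9, 2003.
Occurrences #4 through #20: 17 in total.

17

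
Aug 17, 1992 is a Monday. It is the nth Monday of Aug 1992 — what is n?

3rd

Day 17 falls in week ⌈17/7⌉ of the month.
Days 1–7 hold the 1st Monday, 8–14 the 2nd, 15–21 the 3rd, 22–28 the 4th, 29–31 the 5th.
17 is in the range for the 3rd.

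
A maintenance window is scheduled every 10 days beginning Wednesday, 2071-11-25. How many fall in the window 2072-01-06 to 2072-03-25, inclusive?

Occurrences land 10·i days after 2071-11-25 for i = 0, 1, 2, …
2072-01-06 is 42 days after the start; 42 ÷ 10 = 4 remainder 2; since the remainder is 2, round up to i = 5. First occurrence in the window: #6 on 2072-01-14 (5×10 = 50 days in).
2072-03-25 is 121 days after the start; 121 ÷ 10 = 12 remainder 1. Last occurrence in the window: #13 on 2072-03-24.
Occurrences #6 through #13: 8 in total.

8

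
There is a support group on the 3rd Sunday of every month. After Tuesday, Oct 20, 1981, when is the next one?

Oct 1981 starts on a Thursday; its first Sunday is the 4th, so the 3rd Sunday is the 18th — Oct 18, 1981.
That is not after Oct 20, 1981, so look at Nov 1981.
Nov 1981 starts on a Sunday; its first Sunday is the 1st, so the 3rd Sunday is the 15th — Nov 15, 1981.

Nov 15, 1981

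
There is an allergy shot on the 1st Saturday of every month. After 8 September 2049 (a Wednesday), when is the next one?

2 October 2049

September 2049 starts on a Wednesday, so its 1st Saturday is 4 September 2049 (3 days in).
That is not after 8 September 2049, so look at October 2049.
October 2049 starts on a Friday, so its 1st Saturday is 2 October 2049 (1 day in).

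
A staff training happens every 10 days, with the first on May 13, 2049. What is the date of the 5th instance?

June 22, 2049

The 5th occurrence is 4 intervals after the first: 4 × 10 = 40 days after May 13, 2049.
May has 31 days — 18 days to the end of May leaves 22.
22 days into June → June 22, 2049.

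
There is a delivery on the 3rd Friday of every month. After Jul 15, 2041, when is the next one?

Jul 19, 2041

Jul 2041 starts on a Monday; its first Friday is the 5th, so the 3rd Friday is the 19th — Jul 19, 2041.
Jul 19, 2041 is after Jul 15, 2041, so that is the next one.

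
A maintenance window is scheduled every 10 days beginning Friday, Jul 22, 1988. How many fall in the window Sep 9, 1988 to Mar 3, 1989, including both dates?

Occurrences land 10·i days after Jul 22, 1988 for i = 0, 1, 2, …
Sep 9, 1988 is 49 days after the start; 49 ÷ 10 = 4 remainder 9; since the remainder is 9, round up to i = 5. First occurrence in the window: #6 on Sep 10, 1988 (5×10 = 50 days in).
Mar 3, 1989 is 224 days after the start; 224 ÷ 10 = 22 remainder 4. Last occurrence in the window: #23 on Feb 27, 1989.
Occurrences #6 through #23: 18 in total.

18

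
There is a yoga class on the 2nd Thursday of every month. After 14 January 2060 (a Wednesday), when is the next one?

12 February 2060

January 2060 starts on a Thursday; its first Thursday is the 1st, so the 2nd Thursday is the 8th — 8 January 2060.
That is not after 14 January 2060, so look at February 2060.
February 2060 starts on a Sunday; its first Thursday is the 5th, so the 2nd Thursday is the 12th — 12 February 2060.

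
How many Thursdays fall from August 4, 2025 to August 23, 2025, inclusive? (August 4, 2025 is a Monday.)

3

August 4, 2025 is a Monday; the first Thursday on or after it is August 7, 2025 (3 days later).
From August 7, 2025 to August 23, 2025 is 23 − 7 = 16 days.
16 ÷ 7 = 2 full weeks with remainder 2, so 2 more Thursdays after the first → 3.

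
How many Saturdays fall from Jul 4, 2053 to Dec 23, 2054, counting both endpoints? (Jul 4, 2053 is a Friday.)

Jul 4, 2053 is a Friday; the first Saturday on or after it is Jul 5, 2053 (1 day later).
From Jul 5, 2053 to Dec 23, 2054: 179 + 357 = 536 days (rest of 2053, to Dec 23, 2054 in 2054).
536 ÷ 7 = 76 full weeks with remainder 4, so 76 more Saturdays after the first → 77.

77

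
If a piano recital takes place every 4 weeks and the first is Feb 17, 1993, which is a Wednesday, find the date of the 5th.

The 5th occurrence is 4 intervals after the first: 4 × 28 = 112 days after Feb 17, 1993.
Feb has 28 days — 11 days to the end of Feb leaves 101.
Mar has 31 days (70 left).
Apr has 30 days (40 left).
May has 31 days (9 left).
9 days into Jun → Jun 9, 1993.

Jun 9, 1993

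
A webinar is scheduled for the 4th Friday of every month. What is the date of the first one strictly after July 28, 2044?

July 2044 starts on a Friday; its first Friday is the 1st, so the 4th Friday is the 22nd — July 22, 2044.
That is not after July 28, 2044, so look at August 2044.
August 2044 starts on a Monday; its first Friday is the 5th, so the 4th Friday is the 26th — August 26, 2044.

August 26, 2044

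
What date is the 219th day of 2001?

August 7, 2001

January has 31 days (219 − 31 = 188 remain).
February has 28 days (188 − 28 = 160 remain).
March has 31 days (160 − 31 = 129 remain).
April has 30 days (129 − 30 = 99 remain).
May has 31 days (99 − 31 = 68 remain).
June has 30 days (68 − 30 = 38 remain).
July has 31 days (38 − 31 = 7 remain).
7 into August → August 7.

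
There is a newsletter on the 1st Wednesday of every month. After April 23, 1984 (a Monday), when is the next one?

May 2, 1984

April 1984 starts on a Sunday, so its 1st Wednesday is April 4, 1984 (3 days in).
That is not after April 23, 1984, so look at May 1984.
May 1984 starts on a Tuesday, so its 1st Wednesday is May 2, 1984 (1 day in).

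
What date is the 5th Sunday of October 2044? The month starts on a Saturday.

October 30, 2044

October 2044 begins on a Saturday, so the first Sunday is October 2 (1 day later).
The 5th Sunday is 4 weeks later: 2 + 28 = 30.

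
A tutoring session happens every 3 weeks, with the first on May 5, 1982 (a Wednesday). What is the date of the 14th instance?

The 14th occurrence is 13 intervals after the first: 13 × 21 = 273 days after May 5, 1982.
May has 31 days — 26 days to the end of May leaves 247.
Jun has 30 days (217 left).
Jul has 31 days (186 left).
Aug has 31 days (155 left).
Sep has 30 days (125 left).
Oct has 31 days (94 left).
Nov has 30 days (64 left).
Dec has 31 days (33 left).
Jan has 31 days (2 left).
2 days into Feb → Feb 2, 1983.

Feb 2, 1983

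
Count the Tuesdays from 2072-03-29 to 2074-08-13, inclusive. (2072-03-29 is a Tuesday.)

124

2072-03-29 is a Tuesday; the first Tuesday on or after it is 2072-03-29.
From 2072-03-29 to 2074-08-13: 277 + 365 + 225 = 867 days (rest of 2072, 2073, to 2074-08-13 in 2074).
867 ÷ 7 = 123 full weeks with remainder 6, so 123 more Tuesdays after the first → 124.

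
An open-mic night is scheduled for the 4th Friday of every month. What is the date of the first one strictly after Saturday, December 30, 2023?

December 2023 starts on a Friday; its first Friday is the 1st, so the 4th Friday is the 22nd — December 22, 2023.
That is not after December 30, 2023, so look at January 2024.
January 2024 starts on a Monday; its first Friday is the 5th, so the 4th Friday is the 26th — January 26, 2024.

January 26, 2024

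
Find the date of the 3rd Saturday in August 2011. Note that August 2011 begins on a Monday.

August 20, 2011

August 2011 begins on a Monday, so the first Saturday is August 6 (5 days later).
The 3rd Saturday is 2 weeks later: 6 + 14 = 20.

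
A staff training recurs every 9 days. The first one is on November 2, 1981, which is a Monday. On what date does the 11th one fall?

January 31, 1982

The 11th occurrence is 10 intervals after the first: 10 × 9 = 90 days after November 2, 1981.
November has 30 days — 28 days to the end of November leaves 62.
December has 31 days (31 left).
31 days into January → January 31, 1982.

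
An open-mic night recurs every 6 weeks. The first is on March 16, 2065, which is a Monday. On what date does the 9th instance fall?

The 9th occurrence is 8 intervals after the first: 8 × 42 = 336 days after March 16, 2065.
March has 31 days — 15 days to the end of March leaves 321.
April has 30 days (291 left).
May has 31 days (260 left).
June has 30 days (230 left).
July has 31 days (199 left).
August has 31 days (168 left).
September has 30 days (138 left).
October has 31 days (107 left).
November has 30 days (77 left).
December has 31 days (46 left).
January has 31 days (15 left).
15 days into February → February 15, 2066.

February 15, 2066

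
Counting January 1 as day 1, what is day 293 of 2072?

19 October 2072

January has 31 days (293 − 31 = 262 remain).
February has 29 days (262 − 29 = 233 remain).
March has 31 days (233 − 31 = 202 remain).
April has 30 days (202 − 30 = 172 remain).
May has 31 days (172 − 31 = 141 remain).
June has 30 days (141 − 30 = 111 remain).
July has 31 days (111 − 31 = 80 remain).
August has 31 days (80 − 31 = 49 remain).
September has 30 days (49 − 30 = 19 remain).
19 into October → October 19.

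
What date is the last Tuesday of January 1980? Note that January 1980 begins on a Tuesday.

January 1980 begins on a Tuesday, so the first Tuesday is January 1.
January 1980 has 31 days. Adding weeks: 1, 8, 15, 22, 29 — the last one ≤ 31 is the 29th.

29 January 1980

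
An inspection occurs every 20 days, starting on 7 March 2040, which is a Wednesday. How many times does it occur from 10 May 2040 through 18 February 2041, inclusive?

Occurrences land 20·i days after 7 March 2040 for i = 0, 1, 2, …
10 May 2040 is 64 days after the start; 64 ÷ 20 = 3 remainder 4; since the remainder is 4, round up to i = 4. First occurrence in the window: #5 on 26 May 2040 (4×20 = 80 days in).
18 February 2041 is 348 days after the start; 348 ÷ 20 = 17 remainder 8. Last occurrence in the window: #18 on 10 February 2041.
Occurrences #5 through #18: 14 in total.

14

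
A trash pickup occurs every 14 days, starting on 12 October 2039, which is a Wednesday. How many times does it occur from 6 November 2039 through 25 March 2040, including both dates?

Occurrences land 14·i days after 12 October 2039 for i = 0, 1, 2, …
6 November 2039 is 25 days after the start; 25 ÷ 14 = 1 remainder 11; since the remainder is 11, round up to i = 2. First occurrence in the window: #3 on 9 November 2039 (2×14 = 28 days in).
25 March 2040 is 165 days after the start; 165 ÷ 14 = 11 remainder 11. Last occurrence in the window: #12 on 14 March 2040.
Occurrences #3 through #12: 10 in total.

10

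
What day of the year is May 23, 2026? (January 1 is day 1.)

Days in months before May: 31 + 28 + 31 + 30 = 120.
Plus 23 days into May → day 143.

143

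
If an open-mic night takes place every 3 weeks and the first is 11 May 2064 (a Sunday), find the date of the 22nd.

The 22nd occurrence is 21 intervals after the first: 21 × 21 = 441 days after 11 May 2064.
May has 31 days — 20 days to the end of May leaves 421.
From end of May to end of 2064 is 214 days (207 left).
January has 31 days (176 left).
February has 28 days (148 left).
March has 31 days (117 left).
April has 30 days (87 left).
May has 31 days (56 left).
June has 30 days (26 left).
26 days into July → 26 July 2065.

26 July 2065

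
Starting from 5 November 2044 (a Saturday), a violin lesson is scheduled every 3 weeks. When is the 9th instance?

The 9th occurrence is 8 intervals after the first: 8 × 21 = 168 days after 5 November 2044.
November has 30 days — 25 days to the end of November leaves 143.
December has 31 days (112 left).
January has 31 days (81 left).
February has 28 days (53 left).
March has 31 days (22 left).
22 days into April → 22 April 2045.

22 April 2045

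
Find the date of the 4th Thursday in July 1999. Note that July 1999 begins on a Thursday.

July 22, 1999

July 1999 begins on a Thursday, so the first Thursday is July 1.
The 4th Thursday is 3 weeks later: 1 + 21 = 22.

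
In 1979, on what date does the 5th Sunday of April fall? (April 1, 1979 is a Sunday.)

1979-04-29

April 1979 begins on a Sunday, so the first Sunday is April 1.
The 5th Sunday is 4 weeks later: 1 + 28 = 29.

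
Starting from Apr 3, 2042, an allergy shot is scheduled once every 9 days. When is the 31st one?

Dec 29, 2042

The 31st occurrence is 30 intervals after the first: 30 × 9 = 270 days after Apr 3, 2042.
Apr has 30 days — 27 days to the end of Apr leaves 243.
May has 31 days (212 left).
Jun has 30 days (182 left).
Jul has 31 days (151 left).
Aug has 31 days (120 left).
Sep has 30 days (90 left).
Oct has 31 days (59 left).
Nov has 30 days (29 left).
29 days into Dec → Dec 29, 2042.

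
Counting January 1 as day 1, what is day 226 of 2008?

August 13, 2008

January has 31 days (226 − 31 = 195 remain).
February has 29 days (195 − 29 = 166 remain).
March has 31 days (166 − 31 = 135 remain).
April has 30 days (135 − 30 = 105 remain).
May has 31 days (105 − 31 = 74 remain).
June has 30 days (74 − 30 = 44 remain).
July has 31 days (44 − 31 = 13 remain).
13 into August → August 13.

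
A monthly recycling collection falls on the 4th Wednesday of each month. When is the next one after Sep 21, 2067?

Sep 28, 2067

Sep 2067 starts on a Thursday; its first Wednesday is the 7th, so the 4th Wednesday is the 28th — Sep 28, 2067.
Sep 28, 2067 is after Sep 21, 2067, so that is the next one.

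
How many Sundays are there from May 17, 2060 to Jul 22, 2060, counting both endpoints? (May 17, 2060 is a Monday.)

9

May 17, 2060 is a Monday; the first Sunday on or after it is May 23, 2060 (6 days later).
From May 23, 2060 to Jul 22, 2060: 8 + 30 + 22 = 60 days (rest of May, Jun, Jul).
60 ÷ 7 = 8 full weeks with remainder 4, so 8 more Sundays after the first → 9.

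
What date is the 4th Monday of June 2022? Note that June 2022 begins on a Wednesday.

June 2022 begins on a Wednesday, so the first Monday is June 6 (5 days later).
The 4th Monday is 3 weeks later: 6 + 21 = 27.

2022-06-27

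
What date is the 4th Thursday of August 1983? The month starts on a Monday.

August 1983 begins on a Monday, so the first Thursday is August 4 (3 days later).
The 4th Thursday is 3 weeks later: 4 + 21 = 25.

1983-08-25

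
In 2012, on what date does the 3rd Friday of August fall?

August 17, 2012

The first Friday of August 2012 is August 3.
The 3rd Friday is 2 weeks later: 3 + 14 = 17.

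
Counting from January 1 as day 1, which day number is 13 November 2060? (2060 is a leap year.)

Days in months before November: 31 + 29 + 31 + 30 + 31 + 30 + 31 + 31 + 30 + 31 = 305.
Plus 13 days into November → day 318.

318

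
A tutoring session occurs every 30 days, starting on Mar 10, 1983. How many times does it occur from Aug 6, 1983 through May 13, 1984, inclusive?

10

Occurrences land 30·i days after Mar 10, 1983 for i = 0, 1, 2, …
Aug 6, 1983 is 149 days after the start; 149 ÷ 30 = 4 remainder 29; since the remainder is 29, round up to i = 5. First occurrence in the window: #6 on Aug 7, 1983 (5×30 = 150 days in).
May 13, 1984 is 430 days after the start; 430 ÷ 30 = 14 remainder 10. Last occurrence in the window: #15 on May 3, 1984.
Occurrences #6 through #15: 10 in total.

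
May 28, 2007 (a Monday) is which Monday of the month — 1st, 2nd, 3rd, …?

Day 28 falls in week ⌈28/7⌉ of the month.
Days 1–7 hold the 1st Monday, 8–14 the 2nd, 15–21 the 3rd, 22–28 the 4th, 29–31 the 5th.
28 is in the range for the 4th.

4th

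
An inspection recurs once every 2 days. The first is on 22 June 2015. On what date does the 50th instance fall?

28 September 2015

The 50th occurrence is 49 intervals after the first: 49 × 2 = 98 days after 22 June 2015.
June has 30 days — 8 days to the end of June leaves 90.
July has 31 days (59 left).
August has 31 days (28 left).
28 days into September → 28 September 2015.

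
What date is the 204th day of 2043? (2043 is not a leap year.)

Jul 23, 2043

Jan has 31 days (204 − 31 = 173 remain).
Feb has 28 days (173 − 28 = 145 remain).
Mar has 31 days (145 − 31 = 114 remain).
Apr has 30 days (114 − 30 = 84 remain).
May has 31 days (84 − 31 = 53 remain).
Jun has 30 days (53 − 30 = 23 remain).
23 into Jul → Jul 23.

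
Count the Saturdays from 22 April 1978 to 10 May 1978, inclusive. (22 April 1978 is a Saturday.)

22 April 1978 is a Saturday; the first Saturday on or after it is 22 April 1978.
From 22 April 1978 to 10 May 1978: 8 + 10 = 18 days (rest of April, May).
18 ÷ 7 = 2 full weeks with remainder 4, so 2 more Saturdays after the first → 3.

3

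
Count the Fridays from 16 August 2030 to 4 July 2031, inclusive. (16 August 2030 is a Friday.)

16 August 2030 is a Friday; the first Friday on or after it is 16 August 2030.
From 16 August 2030 to 4 July 2031: 137 + 185 = 322 days (rest of 2030, to 4 July 2031 in 2031).
322 ÷ 7 = 46 full weeks with remainder 0, so 46 more Fridays after the first → 47.

47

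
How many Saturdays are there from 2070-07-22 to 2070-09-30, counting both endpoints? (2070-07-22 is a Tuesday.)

2070-07-22 is a Tuesday; the first Saturday on or after it is 2070-07-26 (4 days later).
From 2070-07-26 to 2070-09-30: 5 + 31 + 30 = 66 days (rest of July, August, September).
66 ÷ 7 = 9 full weeks with remainder 3, so 9 more Saturdays after the first → 10.

10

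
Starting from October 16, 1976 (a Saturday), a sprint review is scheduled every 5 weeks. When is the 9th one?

July 23, 1977

The 9th occurrence is 8 intervals after the first: 8 × 35 = 280 days after October 16, 1976.
October has 31 days — 15 days to the end of October leaves 265.
November has 30 days (235 left).
December has 31 days (204 left).
January has 31 days (173 left).
February has 28 days (145 left).
March has 31 days (114 left).
April has 30 days (84 left).
May has 31 days (53 left).
June has 30 days (23 left).
23 days into July → July 23, 1977.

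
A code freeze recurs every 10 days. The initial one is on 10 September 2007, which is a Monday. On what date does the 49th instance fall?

The 49th occurrence is 48 intervals after the first: 48 × 10 = 480 days after 10 September 2007.
September has 30 days — 20 days to the end of September leaves 460.
From end of September to end of 2007 is 92 days (368 left).
2008 has 366 days (2 left).
2 days into January → 2 January 2009.

2 January 2009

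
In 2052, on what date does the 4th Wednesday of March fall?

March 27, 2052

March 2052 begins on a Friday, so the first Wednesday is March 6 (5 days later).
The 4th Wednesday is 3 weeks later: 6 + 21 = 27.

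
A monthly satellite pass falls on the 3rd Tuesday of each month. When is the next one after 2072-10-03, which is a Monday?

October 2072 starts on a Saturday; its first Tuesday is the 4th, so the 3rd Tuesday is the 18th — 2072-10-18.
2072-10-18 is after 2072-10-03, so that is the next one.

2072-10-18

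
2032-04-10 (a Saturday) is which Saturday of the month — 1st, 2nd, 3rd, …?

Day 10 falls in week ⌈10/7⌉ of the month.
Days 1–7 hold the 1st Saturday, 8–14 the 2nd, 15–21 the 3rd, 22–28 the 4th, 29–31 the 5th.
10 is in the range for the 2nd.

2nd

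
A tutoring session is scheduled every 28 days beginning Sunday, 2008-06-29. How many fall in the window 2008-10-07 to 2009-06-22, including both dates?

Occurrences land 28·i days after 2008-06-29 for i = 0, 1, 2, …
2008-10-07 is 100 days after the start; 100 ÷ 28 = 3 remainder 16; since the remainder is 16, round up to i = 4. First occurrence in the window: #5 on 2008-10-19 (4×28 = 112 days in).
2009-06-22 is 358 days after the start; 358 ÷ 28 = 12 remainder 22. Last occurrence in the window: #13 on 2009-05-31.
Occurrences #5 through #13: 9 in total.

9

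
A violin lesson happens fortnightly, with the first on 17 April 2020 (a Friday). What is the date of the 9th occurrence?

The 9th occurrence is 8 intervals after the first: 8 × 14 = 112 days after 17 April 2020.
April has 30 days — 13 days to the end of April leaves 99.
May has 31 days (68 left).
June has 30 days (38 left).
July has 31 days (7 left).
7 days into August → 7 August 2020.

7 August 2020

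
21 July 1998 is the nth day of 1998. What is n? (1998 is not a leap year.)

202

Days in months before July: 31 + 28 + 31 + 30 + 31 + 30 = 181.
Plus 21 days into July → day 202.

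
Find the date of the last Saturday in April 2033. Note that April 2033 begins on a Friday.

30 April 2033

April 2033 begins on a Friday, so the first Saturday is April 2 (1 day later).
April 2033 has 30 days. Adding weeks: 2, 9, 16, 23, 30 — the last one ≤ 30 is the 30th.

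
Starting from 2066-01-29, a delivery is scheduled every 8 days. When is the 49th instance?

2067-02-17

The 49th occurrence is 48 intervals after the first: 48 × 8 = 384 days after 2066-01-29.
January has 31 days — 2 days to the end of January leaves 382.
February has 28 days (354 left).
March has 31 days (323 left).
April has 30 days (293 left).
May has 31 days (262 left).
June has 30 days (232 left).
July has 31 days (201 left).
August has 31 days (170 left).
September has 30 days (140 left).
October has 31 days (109 left).
November has 30 days (79 left).
December has 31 days (48 left).
January has 31 days (17 left).
17 days into February → 2067-02-17.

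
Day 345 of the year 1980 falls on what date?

January has 31 days (345 − 31 = 314 remain).
February has 29 days (314 − 29 = 285 remain).
March has 31 days (285 − 31 = 254 remain).
April has 30 days (254 − 30 = 224 remain).
May has 31 days (224 − 31 = 193 remain).
June has 30 days (193 − 30 = 163 remain).
July has 31 days (163 − 31 = 132 remain).
August has 31 days (132 − 31 = 101 remain).
September has 30 days (101 − 30 = 71 remain).
October has 31 days (71 − 31 = 40 remain).
November has 30 days (40 − 30 = 10 remain).
10 into December → December 10.

1980-12-10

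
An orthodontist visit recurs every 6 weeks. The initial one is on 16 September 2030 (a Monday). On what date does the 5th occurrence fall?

The 5th occurrence is 4 intervals after the first: 4 × 42 = 168 days after 16 September 2030.
September has 30 days — 14 days to the end of September leaves 154.
October has 31 days (123 left).
November has 30 days (93 left).
December has 31 days (62 left).
January has 31 days (31 left).
February has 28 days (3 left).
3 days into March → 3 March 2031.

3 March 2031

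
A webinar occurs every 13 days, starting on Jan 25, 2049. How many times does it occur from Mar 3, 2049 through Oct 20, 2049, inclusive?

Occurrences land 13·i days after Jan 25, 2049 for i = 0, 1, 2, …
Mar 3, 2049 is 37 days after the start; 37 ÷ 13 = 2 remainder 11; since the remainder is 11, round up to i = 3. First occurrence in the window: #4 on Mar 5, 2049 (3×13 = 39 days in).
Oct 20, 2049 is 268 days after the start; 268 ÷ 13 = 20 remainder 8. Last occurrence in the window: #21 on Oct 12, 2049.
Occurrences #4 through #21: 18 in total.

18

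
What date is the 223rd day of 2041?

August 11, 2041

January has 31 days (223 − 31 = 192 remain).
February has 28 days (192 − 28 = 164 remain).
March has 31 days (164 − 31 = 133 remain).
April has 30 days (133 − 30 = 103 remain).
May has 31 days (103 − 31 = 72 remain).
June has 30 days (72 − 30 = 42 remain).
July has 31 days (42 − 31 = 11 remain).
11 into August → August 11.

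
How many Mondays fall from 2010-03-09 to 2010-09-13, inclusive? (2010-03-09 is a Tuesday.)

2010-03-09 is a Tuesday; the first Monday on or after it is 2010-03-15 (6 days later).
From 2010-03-15 to 2010-09-13: 16 + 30 + 31 + 30 + 31 + 31 + 13 = 182 days (rest of March, April, May, June, July, August, September).
182 ÷ 7 = 26 full weeks with remainder 0, so 26 more Mondays after the first → 27.

27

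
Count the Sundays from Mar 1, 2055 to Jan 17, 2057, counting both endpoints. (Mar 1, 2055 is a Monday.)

98

Mar 1, 2055 is a Monday; the first Sunday on or after it is Mar 7, 2055 (6 days later).
From Mar 7, 2055 to Jan 17, 2057: 299 + 366 + 17 = 682 days (rest of 2055, 2056, to Jan 17, 2057 in 2057).
682 ÷ 7 = 97 full weeks with remainder 3, so 97 more Sundays after the first → 98.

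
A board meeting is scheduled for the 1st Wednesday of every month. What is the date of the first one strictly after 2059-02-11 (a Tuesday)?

2059-03-05

February 2059 starts on a Saturday, so its 1st Wednesday is 2059-02-05 (4 days in).
That is not after 2059-02-11, so look at March 2059.
March 2059 starts on a Saturday, so its 1st Wednesday is 2059-03-05 (4 days in).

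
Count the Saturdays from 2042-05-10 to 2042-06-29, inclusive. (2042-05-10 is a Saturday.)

2042-05-10 is a Saturday; the first Saturday on or after it is 2042-05-10.
From 2042-05-10 to 2042-06-29: 21 + 29 = 50 days (rest of May, June).
50 ÷ 7 = 7 full weeks with remainder 1, so 7 more Saturdays after the first → 8.

8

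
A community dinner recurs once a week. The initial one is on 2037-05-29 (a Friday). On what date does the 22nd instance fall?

The 22nd occurrence is 21 intervals after the first: 21 × 7 = 147 days after 2037-05-29.
May has 31 days — 2 days to the end of May leaves 145.
June has 30 days (115 left).
July has 31 days (84 left).
August has 31 days (53 left).
September has 30 days (23 left).
23 days into October → 2037-10-23.

2037-10-23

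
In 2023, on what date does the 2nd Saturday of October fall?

October 2023 begins on a Sunday, so the first Saturday is October 7 (6 days later).
The 2nd Saturday is 1 weeks later: 7 + 7 = 14.

14 October 2023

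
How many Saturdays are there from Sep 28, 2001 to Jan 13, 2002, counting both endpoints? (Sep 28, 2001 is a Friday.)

Sep 28, 2001 is a Friday; the first Saturday on or after it is Sep 29, 2001 (1 day later).
From Sep 29, 2001 to Jan 13, 2002: 1 + 31 + 30 + 31 + 13 = 106 days (rest of Sep, Oct, Nov, Dec, Jan).
106 ÷ 7 = 15 full weeks with remainder 1, so 15 more Saturdays after the first → 16.

16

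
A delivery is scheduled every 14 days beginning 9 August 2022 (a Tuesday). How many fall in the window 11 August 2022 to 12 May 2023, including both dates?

Occurrences land 14·i days after 9 August 2022 for i = 0, 1, 2, …
11 August 2022 is 2 days after the start; 2 ÷ 14 = 0 remainder 2; since the remainder is 2, round up to i = 1. First occurrence in the window: #2 on 23 August 2022 (1×14 = 14 days in).
12 May 2023 is 276 days after the start; 276 ÷ 14 = 19 remainder 10. Last occurrence in the window: #20 on 2 May 2023.
Occurrences #2 through #20: 19 in total.

19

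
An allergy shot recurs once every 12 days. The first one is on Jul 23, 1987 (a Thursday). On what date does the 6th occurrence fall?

Sep 21, 1987

The 6th occurrence is 5 intervals after the first: 5 × 12 = 60 days after Jul 23, 1987.
Jul has 31 days — 8 days to the end of Jul leaves 52.
Aug has 31 days (21 left).
21 days into Sep → Sep 21, 1987.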